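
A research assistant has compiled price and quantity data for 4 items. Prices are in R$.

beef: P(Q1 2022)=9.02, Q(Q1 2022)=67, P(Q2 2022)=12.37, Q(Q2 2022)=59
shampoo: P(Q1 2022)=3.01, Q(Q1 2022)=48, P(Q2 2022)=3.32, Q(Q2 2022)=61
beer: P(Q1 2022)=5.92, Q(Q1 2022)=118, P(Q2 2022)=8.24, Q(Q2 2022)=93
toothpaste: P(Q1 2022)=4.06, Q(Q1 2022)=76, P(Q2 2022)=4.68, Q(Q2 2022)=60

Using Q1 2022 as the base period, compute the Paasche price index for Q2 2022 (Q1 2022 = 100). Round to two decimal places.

Paasche price index uses current-period quantities as weights.
ΣP(Q2 2022)·Q(Q2 2022) = 12.37×59 + 3.32×61 + 8.24×93 + 4.68×60 = 729.83 + 202.52 + 766.32 + 280.8 = 1979.47
ΣP(Q1 2022)·Q(Q2 2022) = 9.02×59 + 3.01×61 + 5.92×93 + 4.06×60 = 532.18 + 183.61 + 550.56 + 243.6 = 1509.95
Index = 1979.47 / 1509.95 × 100 = 131.0951

131.10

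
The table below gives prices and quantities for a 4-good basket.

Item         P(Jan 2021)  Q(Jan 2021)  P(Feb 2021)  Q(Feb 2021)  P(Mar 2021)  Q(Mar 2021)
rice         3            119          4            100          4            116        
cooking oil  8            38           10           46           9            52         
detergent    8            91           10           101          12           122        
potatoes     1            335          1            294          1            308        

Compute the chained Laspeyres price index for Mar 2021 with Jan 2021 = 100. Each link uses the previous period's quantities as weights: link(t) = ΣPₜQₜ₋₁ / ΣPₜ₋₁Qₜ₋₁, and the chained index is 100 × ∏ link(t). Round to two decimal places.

Link Jan 2021→Feb 2021:
ΣP(Feb 2021)Q(Jan 2021) = 4×119 + 10×38 + 10×91 + 1×335 = 476 + 380 + 910 + 335 = 2101
ΣP(Jan 2021)Q(Jan 2021) = 3×119 + 8×38 + 8×91 + 1×335 = 357 + 304 + 728 + 335 = 1724
link = 2101/1724 = 1.218677
Link Feb 2021→Mar 2021:
ΣP(Mar 2021)Q(Feb 2021) = 4×100 + 9×46 + 12×101 + 1×294 = 400 + 414 + 1212 + 294 = 2320
ΣP(Feb 2021)Q(Feb 2021) = 4×100 + 10×46 + 10×101 + 1×294 = 400 + 460 + 1010 + 294 = 2164
link = 2320/2164 = 1.072089
Chained index = 100 × 1.218677 × 1.072089 = 130.6530

130.65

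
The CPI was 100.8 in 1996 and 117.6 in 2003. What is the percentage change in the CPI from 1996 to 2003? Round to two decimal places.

Change = (117.6 − 100.8) / 100.8 × 100
       = 16.8 / 100.8 × 100 = 16.6667%

16.67%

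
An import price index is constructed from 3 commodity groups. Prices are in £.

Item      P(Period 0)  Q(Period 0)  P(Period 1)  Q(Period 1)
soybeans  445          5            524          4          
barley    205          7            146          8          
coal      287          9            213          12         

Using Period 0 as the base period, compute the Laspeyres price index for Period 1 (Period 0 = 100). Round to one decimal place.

89.0

Laspeyres price index uses base-period quantities as weights.
ΣP(Period 1)·Q(Period 0) = 524×5 + 146×7 + 213×9 = 2620 + 1022 + 1917 = 5559
ΣP(Period 0)·Q(Period 0) = 445×5 + 205×7 + 287×9 = 2225 + 1435 + 2583 = 6243
Index = 5559 / 6243 × 100 = 89.0437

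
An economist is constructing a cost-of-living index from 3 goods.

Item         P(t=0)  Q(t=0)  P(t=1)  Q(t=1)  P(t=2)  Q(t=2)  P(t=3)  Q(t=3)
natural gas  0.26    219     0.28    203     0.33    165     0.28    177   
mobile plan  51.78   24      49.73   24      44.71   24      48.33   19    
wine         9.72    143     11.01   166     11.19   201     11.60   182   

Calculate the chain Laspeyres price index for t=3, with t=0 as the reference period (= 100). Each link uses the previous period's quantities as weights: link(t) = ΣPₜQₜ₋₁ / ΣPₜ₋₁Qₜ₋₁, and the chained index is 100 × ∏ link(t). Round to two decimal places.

Link t=0→t=1:
ΣP(t=1)Q(t=0) = 0.28×219 + 49.73×24 + 11.01×143 = 61.32 + 1193.52 + 1574.43 = 2829.27
ΣP(t=0)Q(t=0) = 0.26×219 + 51.78×24 + 9.72×143 = 56.94 + 1242.72 + 1389.96 = 2689.62
link = 2829.27/2689.62 = 1.051922
Link t=1→t=2:
ΣP(t=2)Q(t=1) = 0.33×203 + 44.71×24 + 11.19×166 = 66.99 + 1073.04 + 1857.54 = 2997.57
ΣP(t=1)Q(t=1) = 0.28×203 + 49.73×24 + 11.01×166 = 56.84 + 1193.52 + 1827.66 = 3078.02
link = 2997.57/3078.02 = 0.973863
Link t=2→t=3:
ΣP(t=3)Q(t=2) = 0.28×165 + 48.33×24 + 11.60×201 = 46.2 + 1159.92 + 2331.6 = 3537.72
ΣP(t=2)Q(t=2) = 0.33×165 + 44.71×24 + 11.19×201 = 54.45 + 1073.04 + 2249.19 = 3376.68
link = 3537.72/3376.68 = 1.047692
Chained index = 100 × 1.051922 × 0.973863 × 1.047692 = 107.3285

107.33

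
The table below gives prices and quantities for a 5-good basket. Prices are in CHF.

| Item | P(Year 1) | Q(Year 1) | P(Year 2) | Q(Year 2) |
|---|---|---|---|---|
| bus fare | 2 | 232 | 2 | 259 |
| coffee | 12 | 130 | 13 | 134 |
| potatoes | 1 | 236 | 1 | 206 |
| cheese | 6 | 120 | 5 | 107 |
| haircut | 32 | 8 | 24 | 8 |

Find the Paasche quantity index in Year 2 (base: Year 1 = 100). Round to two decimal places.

Paasche quantity index uses current-period prices as weights.
ΣP(Year 2)·Q(Year 2) = 2×259 + 13×134 + 1×206 + 5×107 + 24×8 = 518 + 1742 + 206 + 535 + 192 = 3193
ΣP(Year 2)·Q(Year 1) = 2×232 + 13×130 + 1×236 + 5×120 + 24×8 = 464 + 1690 + 236 + 600 + 192 = 3182
Index = 3193 / 3182 × 100 = 100.3457

100.35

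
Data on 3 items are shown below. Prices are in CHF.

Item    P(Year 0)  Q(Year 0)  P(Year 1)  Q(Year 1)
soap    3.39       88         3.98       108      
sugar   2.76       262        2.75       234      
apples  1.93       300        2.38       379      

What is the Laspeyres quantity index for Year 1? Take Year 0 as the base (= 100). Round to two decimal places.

Laspeyres quantity index uses base-period prices as weights.
ΣP(Year 0)·Q(Year 1) = 3.39×108 + 2.76×234 + 1.93×379 = 366.12 + 645.84 + 731.47 = 1743.43
ΣP(Year 0)·Q(Year 0) = 3.39×88 + 2.76×262 + 1.93×300 = 298.32 + 723.12 + 579 = 1600.44
Index = 1743.43 / 1600.44 × 100 = 108.9344

108.93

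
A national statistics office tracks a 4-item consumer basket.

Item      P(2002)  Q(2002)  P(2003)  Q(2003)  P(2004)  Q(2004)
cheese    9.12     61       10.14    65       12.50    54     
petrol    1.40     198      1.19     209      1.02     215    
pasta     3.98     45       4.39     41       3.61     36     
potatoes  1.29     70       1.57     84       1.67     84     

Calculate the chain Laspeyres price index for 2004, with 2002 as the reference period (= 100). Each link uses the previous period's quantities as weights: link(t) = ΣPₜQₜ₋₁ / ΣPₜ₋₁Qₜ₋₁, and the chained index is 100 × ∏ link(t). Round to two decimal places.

113.46

Link 2002→2003:
ΣP(2003)Q(2002) = 10.14×61 + 1.19×198 + 4.39×45 + 1.57×70 = 618.54 + 235.62 + 197.55 + 109.9 = 1161.61
ΣP(2002)Q(2002) = 9.12×61 + 1.40×198 + 3.98×45 + 1.29×70 = 556.32 + 277.2 + 179.1 + 90.3 = 1102.92
link = 1161.61/1102.92 = 1.053213
Link 2003→2004:
ΣP(2004)Q(2003) = 12.50×65 + 1.02×209 + 3.61×41 + 1.67×84 = 812.5 + 213.18 + 148.01 + 140.28 = 1313.97
ΣP(2003)Q(2003) = 10.14×65 + 1.19×209 + 4.39×41 + 1.57×84 = 659.1 + 248.71 + 179.99 + 131.88 = 1219.68
link = 1313.97/1219.68 = 1.077307
Chained index = 100 × 1.053213 × 1.077307 = 113.4634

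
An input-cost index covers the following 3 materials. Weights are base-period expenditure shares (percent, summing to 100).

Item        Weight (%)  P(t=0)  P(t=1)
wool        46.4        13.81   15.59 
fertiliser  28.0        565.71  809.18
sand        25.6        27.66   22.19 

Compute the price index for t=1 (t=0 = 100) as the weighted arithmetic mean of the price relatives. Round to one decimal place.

113.0

wool: 46.4 × (15.59/13.81) = 46.4 × 1.128892 = 52.3806
fertiliser: 28.0 × (809.18/565.71) = 28.0 × 1.430380 = 40.0506
sand: 25.6 × (22.19/27.66) = 25.6 × 0.802242 = 20.5374
Index = Σ wᵢ·(p₁ᵢ/p₀ᵢ) = 52.3806 + 40.0506 + 20.5374 = 112.9686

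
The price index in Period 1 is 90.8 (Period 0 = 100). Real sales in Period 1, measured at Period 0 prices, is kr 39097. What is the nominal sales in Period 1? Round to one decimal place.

Nominal = Real × (Index/100) = 39097 × (90.8/100)
        = 39097 × 0.908 = 35500.0760

35500.1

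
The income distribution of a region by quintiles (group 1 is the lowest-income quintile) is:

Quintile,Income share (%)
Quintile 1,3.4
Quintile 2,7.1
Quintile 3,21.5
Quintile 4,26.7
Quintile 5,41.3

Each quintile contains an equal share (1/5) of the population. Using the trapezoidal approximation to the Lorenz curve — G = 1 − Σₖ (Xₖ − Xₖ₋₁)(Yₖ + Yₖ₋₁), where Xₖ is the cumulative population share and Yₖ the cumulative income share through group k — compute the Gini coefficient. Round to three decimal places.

0.382

Cumulative income shares Yₖ: 0.0340, 0.1050, 0.3200, 0.5870, 1.0000
Σ (Xₖ−Xₖ₋₁)(Yₖ+Yₖ₋₁) = (1/5)(0.0340+0.0000) + (1/5)(0.1050+0.0340) + (1/5)(0.3200+0.1050) + (1/5)(0.5870+0.3200) + (1/5)(1.0000+0.5870)
  = 0.0068 + 0.0278 + 0.0850 + 0.1814 + 0.3174 = 0.6184
G = 1 − 0.6184 = 0.3816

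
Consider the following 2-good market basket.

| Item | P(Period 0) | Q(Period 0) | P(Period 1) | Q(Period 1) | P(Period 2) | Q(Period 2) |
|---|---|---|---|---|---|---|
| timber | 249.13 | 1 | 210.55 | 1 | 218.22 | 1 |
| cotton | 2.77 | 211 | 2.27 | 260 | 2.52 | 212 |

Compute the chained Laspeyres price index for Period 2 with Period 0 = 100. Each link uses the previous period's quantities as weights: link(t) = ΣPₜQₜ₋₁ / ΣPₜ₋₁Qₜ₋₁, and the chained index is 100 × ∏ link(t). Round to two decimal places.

Link Period 0→Period 1:
ΣP(Period 1)Q(Period 0) = 210.55×1 + 2.27×211 = 210.55 + 478.97 = 689.52
ΣP(Period 0)Q(Period 0) = 249.13×1 + 2.77×211 = 249.13 + 584.47 = 833.6
link = 689.52/833.6 = 0.827159
Link Period 1→Period 2:
ΣP(Period 2)Q(Period 1) = 218.22×1 + 2.52×260 = 218.22 + 655.2 = 873.42
ΣP(Period 1)Q(Period 1) = 210.55×1 + 2.27×260 = 210.55 + 590.2 = 800.75
link = 873.42/800.75 = 1.090752
Chained index = 100 × 0.827159 × 1.090752 = 90.2226

90.22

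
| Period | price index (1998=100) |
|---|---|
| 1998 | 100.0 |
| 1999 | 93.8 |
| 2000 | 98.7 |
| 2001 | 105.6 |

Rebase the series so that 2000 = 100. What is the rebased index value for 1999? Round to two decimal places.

95.04

Rebased(1999) = 93.8 / 98.7 × 100 = 95.0355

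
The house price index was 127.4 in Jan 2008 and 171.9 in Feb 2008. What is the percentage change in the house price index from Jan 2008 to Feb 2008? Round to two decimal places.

34.93%

Change = (171.9 − 127.4) / 127.4 × 100
       = 44.5 / 127.4 × 100 = 34.9294%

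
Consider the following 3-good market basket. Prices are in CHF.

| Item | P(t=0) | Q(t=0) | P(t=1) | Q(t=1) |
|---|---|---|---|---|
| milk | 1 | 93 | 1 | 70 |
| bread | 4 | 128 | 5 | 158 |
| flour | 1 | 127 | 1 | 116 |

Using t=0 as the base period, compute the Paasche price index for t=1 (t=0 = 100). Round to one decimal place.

Paasche price index uses current-period quantities as weights.
ΣP(t=1)·Q(t=1) = 1×70 + 5×158 + 1×116 = 70 + 790 + 116 = 976
ΣP(t=0)·Q(t=1) = 1×70 + 4×158 + 1×116 = 70 + 632 + 116 = 818
Index = 976 / 818 × 100 = 119.3154

119.3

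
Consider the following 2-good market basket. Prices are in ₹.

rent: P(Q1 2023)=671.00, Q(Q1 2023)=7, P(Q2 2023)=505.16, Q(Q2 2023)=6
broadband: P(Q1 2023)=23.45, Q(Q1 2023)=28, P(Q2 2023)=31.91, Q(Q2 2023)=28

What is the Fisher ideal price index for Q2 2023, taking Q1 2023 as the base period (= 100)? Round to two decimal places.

83.27

Laspeyres component (base-period weights):
ΣP(Q2 2023)Q(Q1 2023) = 505.16×7 + 31.91×28 = 3536.12 + 893.48 = 4429.6
ΣP(Q1 2023)Q(Q1 2023) = 671.00×7 + 23.45×28 = 4697 + 656.6 = 5353.6
L = 4429.6 / 5353.6 × 100 = 82.7406
Paasche component (current-period weights):
ΣP(Q2 2023)Q(Q2 2023) = 505.16×6 + 31.91×28 = 3030.96 + 893.48 = 3924.44
ΣP(Q1 2023)Q(Q2 2023) = 671.00×6 + 23.45×28 = 4026 + 656.6 = 4682.6
P = 3924.44 / 4682.6 × 100 = 83.8090
Fisher = √(L × P) = √(82.7406 × 83.8090) = 83.2731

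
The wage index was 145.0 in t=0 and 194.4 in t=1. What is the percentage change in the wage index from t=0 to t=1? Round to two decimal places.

34.07%

Change = (194.4 − 145.0) / 145.0 × 100
       = 49.4 / 145.0 × 100 = 34.0690%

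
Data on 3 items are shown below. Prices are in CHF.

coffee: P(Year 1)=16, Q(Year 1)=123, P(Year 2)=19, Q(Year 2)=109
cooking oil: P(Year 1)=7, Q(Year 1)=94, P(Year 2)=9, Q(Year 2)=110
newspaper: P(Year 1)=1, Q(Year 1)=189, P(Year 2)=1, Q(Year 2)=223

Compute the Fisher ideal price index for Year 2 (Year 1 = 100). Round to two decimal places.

Laspeyres component (base-period weights):
ΣP(Year 2)Q(Year 1) = 19×123 + 9×94 + 1×189 = 2337 + 846 + 189 = 3372
ΣP(Year 1)Q(Year 1) = 16×123 + 7×94 + 1×189 = 1968 + 658 + 189 = 2815
L = 3372 / 2815 × 100 = 119.7869
Paasche component (current-period weights):
ΣP(Year 2)Q(Year 2) = 19×109 + 9×110 + 1×223 = 2071 + 990 + 223 = 3284
ΣP(Year 1)Q(Year 2) = 16×109 + 7×110 + 1×223 = 1744 + 770 + 223 = 2737
P = 3284 / 2737 × 100 = 119.9854
Fisher = √(L × P) = √(119.7869 × 119.9854) = 119.8861

119.89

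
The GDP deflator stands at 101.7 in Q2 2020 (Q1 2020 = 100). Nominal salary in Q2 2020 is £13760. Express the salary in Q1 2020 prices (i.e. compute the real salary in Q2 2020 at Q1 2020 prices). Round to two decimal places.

Real = Nominal ÷ (Index/100) = 13760 ÷ (101.7/100)
     = 13760 ÷ 1.017 = 13529.9902

13529.99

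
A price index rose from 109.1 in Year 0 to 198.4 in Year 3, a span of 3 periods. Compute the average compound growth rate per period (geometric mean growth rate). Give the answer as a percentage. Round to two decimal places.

Growth factor = (198.4/109.1)^(1/3) = (1.818515)^(1/3) = 1.220597
Growth rate = 1.220597 − 1 = 0.220597 = 22.0597%

22.06%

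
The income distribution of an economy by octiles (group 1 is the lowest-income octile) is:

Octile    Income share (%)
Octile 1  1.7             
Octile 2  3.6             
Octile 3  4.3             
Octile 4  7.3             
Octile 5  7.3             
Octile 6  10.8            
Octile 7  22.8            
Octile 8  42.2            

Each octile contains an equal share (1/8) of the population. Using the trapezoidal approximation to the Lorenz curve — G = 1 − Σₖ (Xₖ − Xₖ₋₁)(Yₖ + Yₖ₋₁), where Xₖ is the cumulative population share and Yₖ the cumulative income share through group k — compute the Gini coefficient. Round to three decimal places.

Cumulative income shares Yₖ: 0.0170, 0.0530, 0.0960, 0.1690, 0.2420, 0.3500, 0.5780, 1.0000
Σ (Xₖ−Xₖ₋₁)(Yₖ+Yₖ₋₁) = (1/8)(0.0170+0.0000) + (1/8)(0.0530+0.0170) + (1/8)(0.0960+0.0530) + (1/8)(0.1690+0.0960) + (1/8)(0.2420+0.1690) + (1/8)(0.3500+0.2420) + (1/8)(0.5780+0.3500) + (1/8)(1.0000+0.5780)
  = 0.0021 + 0.0088 + 0.0186 + 0.0331 + 0.0514 + 0.0740 + 0.1160 + 0.1972 = 0.5012
G = 1 − 0.5012 = 0.4988

0.499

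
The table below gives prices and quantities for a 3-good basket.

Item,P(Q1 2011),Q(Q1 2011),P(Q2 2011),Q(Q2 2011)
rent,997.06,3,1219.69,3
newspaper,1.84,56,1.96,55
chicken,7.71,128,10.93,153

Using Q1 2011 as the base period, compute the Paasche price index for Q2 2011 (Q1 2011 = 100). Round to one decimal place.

Paasche price index uses current-period quantities as weights.
ΣP(Q2 2011)·Q(Q2 2011) = 1219.69×3 + 1.96×55 + 10.93×153 = 3659.07 + 107.8 + 1672.29 = 5439.16
ΣP(Q1 2011)·Q(Q2 2011) = 997.06×3 + 1.84×55 + 7.71×153 = 2991.18 + 101.2 + 1179.63 = 4272.01
Index = 5439.16 / 4272.01 × 100 = 127.3209

127.3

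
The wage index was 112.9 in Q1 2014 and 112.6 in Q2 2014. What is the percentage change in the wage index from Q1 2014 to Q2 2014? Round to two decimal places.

Change = (112.6 − 112.9) / 112.9 × 100
       = -0.3 / 112.9 × 100 = -0.2657%

-0.27%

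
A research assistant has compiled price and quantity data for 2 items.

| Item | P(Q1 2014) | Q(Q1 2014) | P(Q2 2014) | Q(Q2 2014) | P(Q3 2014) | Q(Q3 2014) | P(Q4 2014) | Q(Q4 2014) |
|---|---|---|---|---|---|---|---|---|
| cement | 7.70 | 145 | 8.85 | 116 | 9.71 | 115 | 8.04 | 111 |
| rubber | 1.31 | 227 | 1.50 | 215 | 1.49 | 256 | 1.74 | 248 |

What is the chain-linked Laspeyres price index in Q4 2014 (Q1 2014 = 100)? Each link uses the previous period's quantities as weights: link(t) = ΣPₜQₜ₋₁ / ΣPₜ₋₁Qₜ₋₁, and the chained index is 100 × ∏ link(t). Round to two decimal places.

Link Q1 2014→Q2 2014:
ΣP(Q2 2014)Q(Q1 2014) = 8.85×145 + 1.50×227 = 1283.25 + 340.5 = 1623.75
ΣP(Q1 2014)Q(Q1 2014) = 7.70×145 + 1.31×227 = 1116.5 + 297.37 = 1413.87
link = 1623.75/1413.87 = 1.148444
Link Q2 2014→Q3 2014:
ΣP(Q3 2014)Q(Q2 2014) = 9.71×116 + 1.49×215 = 1126.36 + 320.35 = 1446.71
ΣP(Q2 2014)Q(Q2 2014) = 8.85×116 + 1.50×215 = 1026.6 + 322.5 = 1349.1
link = 1446.71/1349.1 = 1.072352
Link Q3 2014→Q4 2014:
ΣP(Q4 2014)Q(Q3 2014) = 8.04×115 + 1.74×256 = 924.6 + 445.44 = 1370.04
ΣP(Q3 2014)Q(Q3 2014) = 9.71×115 + 1.49×256 = 1116.65 + 381.44 = 1498.09
link = 1370.04/1498.09 = 0.914524
Chained index = 100 × 1.148444 × 1.072352 × 0.914524 = 112.6270

112.63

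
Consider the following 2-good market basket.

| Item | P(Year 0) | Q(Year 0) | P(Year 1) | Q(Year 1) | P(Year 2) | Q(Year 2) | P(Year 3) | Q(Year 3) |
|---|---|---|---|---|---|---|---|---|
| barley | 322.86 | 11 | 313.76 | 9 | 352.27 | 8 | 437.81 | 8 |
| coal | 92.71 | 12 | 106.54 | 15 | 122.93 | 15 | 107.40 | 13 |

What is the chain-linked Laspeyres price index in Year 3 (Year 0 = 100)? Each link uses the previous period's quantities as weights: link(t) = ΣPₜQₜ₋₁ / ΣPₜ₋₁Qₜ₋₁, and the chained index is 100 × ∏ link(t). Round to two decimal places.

126.13

Link Year 0→Year 1:
ΣP(Year 1)Q(Year 0) = 313.76×11 + 106.54×12 = 3451.36 + 1278.48 = 4729.84
ΣP(Year 0)Q(Year 0) = 322.86×11 + 92.71×12 = 3551.46 + 1112.52 = 4663.98
link = 4729.84/4663.98 = 1.014121
Link Year 1→Year 2:
ΣP(Year 2)Q(Year 1) = 352.27×9 + 122.93×15 = 3170.43 + 1843.95 = 5014.38
ΣP(Year 1)Q(Year 1) = 313.76×9 + 106.54×15 = 2823.84 + 1598.1 = 4421.94
link = 5014.38/4421.94 = 1.133977
Link Year 2→Year 3:
ΣP(Year 3)Q(Year 2) = 437.81×8 + 107.40×15 = 3502.48 + 1611 = 5113.48
ΣP(Year 2)Q(Year 2) = 352.27×8 + 122.93×15 = 2818.16 + 1843.95 = 4662.11
link = 5113.48/4662.11 = 1.096817
Chained index = 100 × 1.014121 × 1.133977 × 1.096817 = 126.1329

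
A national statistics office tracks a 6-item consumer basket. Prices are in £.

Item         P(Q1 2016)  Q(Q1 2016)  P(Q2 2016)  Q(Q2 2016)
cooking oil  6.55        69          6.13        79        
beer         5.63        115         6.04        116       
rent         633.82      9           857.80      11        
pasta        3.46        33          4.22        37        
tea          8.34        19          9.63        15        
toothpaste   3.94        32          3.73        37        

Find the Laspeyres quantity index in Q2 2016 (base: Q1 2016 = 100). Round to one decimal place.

118.6

Laspeyres quantity index uses base-period prices as weights.
ΣP(Q1 2016)·Q(Q2 2016) = 6.55×79 + 5.63×116 + 633.82×11 + 3.46×37 + 8.34×15 + 3.94×37 = 517.45 + 653.08 + 6972.02 + 128.02 + 125.1 + 145.78 = 8541.45
ΣP(Q1 2016)·Q(Q1 2016) = 6.55×69 + 5.63×115 + 633.82×9 + 3.46×33 + 8.34×19 + 3.94×32 = 451.95 + 647.45 + 5704.38 + 114.18 + 158.46 + 126.08 = 7202.5
Index = 8541.45 / 7202.5 × 100 = 118.5901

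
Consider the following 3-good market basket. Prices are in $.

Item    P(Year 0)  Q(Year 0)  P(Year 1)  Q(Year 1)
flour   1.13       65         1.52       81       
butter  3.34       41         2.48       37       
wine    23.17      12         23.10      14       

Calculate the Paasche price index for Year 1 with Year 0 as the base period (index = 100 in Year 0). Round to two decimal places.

99.78

Paasche price index uses current-period quantities as weights.
ΣP(Year 1)·Q(Year 1) = 1.52×81 + 2.48×37 + 23.10×14 = 123.12 + 91.76 + 323.4 = 538.28
ΣP(Year 0)·Q(Year 1) = 1.13×81 + 3.34×37 + 23.17×14 = 91.53 + 123.58 + 324.38 = 539.49
Index = 538.28 / 539.49 × 100 = 99.7757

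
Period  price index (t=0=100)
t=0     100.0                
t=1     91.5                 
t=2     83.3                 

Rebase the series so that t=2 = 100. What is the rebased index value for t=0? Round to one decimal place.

Rebased(t=0) = 100.0 / 83.3 × 100 = 120.0480

120.0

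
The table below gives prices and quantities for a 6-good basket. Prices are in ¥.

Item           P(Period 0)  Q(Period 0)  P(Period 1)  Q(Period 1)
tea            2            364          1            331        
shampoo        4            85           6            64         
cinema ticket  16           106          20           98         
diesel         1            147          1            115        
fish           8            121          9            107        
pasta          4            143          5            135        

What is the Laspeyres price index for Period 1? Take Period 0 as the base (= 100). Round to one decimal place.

111.1

Laspeyres price index uses base-period quantities as weights.
ΣP(Period 1)·Q(Period 0) = 1×364 + 6×85 + 20×106 + 1×147 + 9×121 + 5×143 = 364 + 510 + 2120 + 147 + 1089 + 715 = 4945
ΣP(Period 0)·Q(Period 0) = 2×364 + 4×85 + 16×106 + 1×147 + 8×121 + 4×143 = 728 + 340 + 1696 + 147 + 968 + 572 = 4451
Index = 4945 / 4451 × 100 = 111.0986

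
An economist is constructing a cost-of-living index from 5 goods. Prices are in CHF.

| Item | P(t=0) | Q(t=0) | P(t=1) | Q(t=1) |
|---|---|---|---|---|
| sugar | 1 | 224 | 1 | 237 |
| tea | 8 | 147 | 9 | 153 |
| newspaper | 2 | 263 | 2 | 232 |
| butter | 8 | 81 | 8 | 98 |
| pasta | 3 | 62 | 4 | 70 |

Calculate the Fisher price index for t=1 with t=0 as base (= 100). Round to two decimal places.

Laspeyres component (base-period weights):
ΣP(t=1)Q(t=0) = 1×224 + 9×147 + 2×263 + 8×81 + 4×62 = 224 + 1323 + 526 + 648 + 248 = 2969
ΣP(t=0)Q(t=0) = 1×224 + 8×147 + 2×263 + 8×81 + 3×62 = 224 + 1176 + 526 + 648 + 186 = 2760
L = 2969 / 2760 × 100 = 107.5725
Paasche component (current-period weights):
ΣP(t=1)Q(t=1) = 1×237 + 9×153 + 2×232 + 8×98 + 4×70 = 237 + 1377 + 464 + 784 + 280 = 3142
ΣP(t=0)Q(t=1) = 1×237 + 8×153 + 2×232 + 8×98 + 3×70 = 237 + 1224 + 464 + 784 + 210 = 2919
P = 3142 / 2919 × 100 = 107.6396
Fisher = √(L × P) = √(107.5725 × 107.6396) = 107.6060

107.61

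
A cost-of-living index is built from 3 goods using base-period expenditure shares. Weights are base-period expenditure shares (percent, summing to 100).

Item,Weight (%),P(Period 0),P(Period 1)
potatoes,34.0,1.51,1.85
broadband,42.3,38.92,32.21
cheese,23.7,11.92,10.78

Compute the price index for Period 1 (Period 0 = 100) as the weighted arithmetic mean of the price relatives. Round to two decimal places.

potatoes: 34.0 × (1.85/1.51) = 34.0 × 1.225166 = 41.6556
broadband: 42.3 × (32.21/38.92) = 42.3 × 0.827595 = 35.0073
cheese: 23.7 × (10.78/11.92) = 23.7 × 0.904362 = 21.4334
Index = Σ wᵢ·(p₁ᵢ/p₀ᵢ) = 41.6556 + 35.0073 + 21.4334 = 98.0963

98.10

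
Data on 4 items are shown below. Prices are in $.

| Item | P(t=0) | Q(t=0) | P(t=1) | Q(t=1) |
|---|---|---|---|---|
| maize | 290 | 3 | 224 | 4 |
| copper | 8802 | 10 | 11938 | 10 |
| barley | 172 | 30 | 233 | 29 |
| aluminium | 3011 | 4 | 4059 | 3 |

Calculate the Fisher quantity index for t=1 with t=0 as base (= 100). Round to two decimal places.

97.22

Laspeyres component (base-period weights):
ΣP(t=0)Q(t=1) = 290×4 + 8802×10 + 172×29 + 3011×3 = 1160 + 88020 + 4988 + 9033 = 103201
ΣP(t=0)Q(t=0) = 290×3 + 8802×10 + 172×30 + 3011×4 = 870 + 88020 + 5160 + 12044 = 106094
L = 103201 / 106094 × 100 = 97.2732
Paasche component (current-period weights):
ΣP(t=1)Q(t=1) = 224×4 + 11938×10 + 233×29 + 4059×3 = 896 + 119380 + 6757 + 12177 = 139210
ΣP(t=1)Q(t=0) = 224×3 + 11938×10 + 233×30 + 4059×4 = 672 + 119380 + 6990 + 16236 = 143278
P = 139210 / 143278 × 100 = 97.1608
Fisher = √(L × P) = √(97.2732 × 97.1608) = 97.2170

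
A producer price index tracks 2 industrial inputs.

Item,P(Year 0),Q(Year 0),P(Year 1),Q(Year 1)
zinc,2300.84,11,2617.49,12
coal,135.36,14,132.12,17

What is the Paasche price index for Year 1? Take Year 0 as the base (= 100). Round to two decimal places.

112.52

Paasche price index uses current-period quantities as weights.
ΣP(Year 1)·Q(Year 1) = 2617.49×12 + 132.12×17 = 31409.88 + 2246.04 = 33655.92
ΣP(Year 0)·Q(Year 1) = 2300.84×12 + 135.36×17 = 27610.08 + 2301.12 = 29911.2
Index = 33655.92 / 29911.2 × 100 = 112.5195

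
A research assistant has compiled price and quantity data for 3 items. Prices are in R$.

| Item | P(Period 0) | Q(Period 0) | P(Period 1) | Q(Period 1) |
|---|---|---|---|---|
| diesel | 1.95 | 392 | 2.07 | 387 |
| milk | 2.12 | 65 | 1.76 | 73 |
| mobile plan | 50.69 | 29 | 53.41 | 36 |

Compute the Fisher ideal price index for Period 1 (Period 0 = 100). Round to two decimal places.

Laspeyres component (base-period weights):
ΣP(Period 1)Q(Period 0) = 2.07×392 + 1.76×65 + 53.41×29 = 811.44 + 114.4 + 1548.89 = 2474.73
ΣP(Period 0)Q(Period 0) = 1.95×392 + 2.12×65 + 50.69×29 = 764.4 + 137.8 + 1470.01 = 2372.21
L = 2474.73 / 2372.21 × 100 = 104.3217
Paasche component (current-period weights):
ΣP(Period 1)Q(Period 1) = 2.07×387 + 1.76×73 + 53.41×36 = 801.09 + 128.48 + 1922.76 = 2852.33
ΣP(Period 0)Q(Period 1) = 1.95×387 + 2.12×73 + 50.69×36 = 754.65 + 154.76 + 1824.84 = 2734.25
P = 2852.33 / 2734.25 × 100 = 104.3186
Fisher = √(L × P) = √(104.3217 × 104.3186) = 104.3201

104.32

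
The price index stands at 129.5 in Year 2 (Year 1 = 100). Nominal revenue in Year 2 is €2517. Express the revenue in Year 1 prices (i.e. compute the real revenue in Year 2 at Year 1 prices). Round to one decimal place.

Real = Nominal ÷ (Index/100) = 2517 ÷ (129.5/100)
     = 2517 ÷ 1.295 = 1943.6293

1943.6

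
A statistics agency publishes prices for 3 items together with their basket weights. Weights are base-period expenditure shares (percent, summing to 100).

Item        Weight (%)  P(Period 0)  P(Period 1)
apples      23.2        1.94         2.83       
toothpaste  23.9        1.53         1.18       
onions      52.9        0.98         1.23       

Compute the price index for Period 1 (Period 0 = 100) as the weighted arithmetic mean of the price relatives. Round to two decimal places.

118.67

apples: 23.2 × (2.83/1.94) = 23.2 × 1.458763 = 33.8433
toothpaste: 23.9 × (1.18/1.53) = 23.9 × 0.771242 = 18.4327
onions: 52.9 × (1.23/0.98) = 52.9 × 1.255102 = 66.3949
Index = Σ wᵢ·(p₁ᵢ/p₀ᵢ) = 33.8433 + 18.4327 + 66.3949 = 118.6709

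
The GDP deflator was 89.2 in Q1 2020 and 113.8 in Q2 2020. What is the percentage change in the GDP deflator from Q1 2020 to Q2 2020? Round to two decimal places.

27.58%

Change = (113.8 − 89.2) / 89.2 × 100
       = 24.6 / 89.2 × 100 = 27.5785%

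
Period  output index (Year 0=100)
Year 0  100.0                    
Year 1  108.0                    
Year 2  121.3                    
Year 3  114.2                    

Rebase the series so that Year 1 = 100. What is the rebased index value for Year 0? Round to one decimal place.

92.6

Rebased(Year 0) = 100.0 / 108.0 × 100 = 92.5926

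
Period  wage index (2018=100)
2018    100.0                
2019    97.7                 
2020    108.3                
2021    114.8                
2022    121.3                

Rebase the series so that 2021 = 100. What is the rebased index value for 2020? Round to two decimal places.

94.34

Rebased(2020) = 108.3 / 114.8 × 100 = 94.3380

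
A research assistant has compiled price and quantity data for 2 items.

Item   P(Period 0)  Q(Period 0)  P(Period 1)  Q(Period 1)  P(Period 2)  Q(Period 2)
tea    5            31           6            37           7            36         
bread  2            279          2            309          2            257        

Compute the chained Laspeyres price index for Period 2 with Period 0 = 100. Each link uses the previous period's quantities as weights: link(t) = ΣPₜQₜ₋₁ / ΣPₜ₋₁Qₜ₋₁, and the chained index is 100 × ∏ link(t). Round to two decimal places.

Link Period 0→Period 1:
ΣP(Period 1)Q(Period 0) = 6×31 + 2×279 = 186 + 558 = 744
ΣP(Period 0)Q(Period 0) = 5×31 + 2×279 = 155 + 558 = 713
link = 744/713 = 1.043478
Link Period 1→Period 2:
ΣP(Period 2)Q(Period 1) = 7×37 + 2×309 = 259 + 618 = 877
ΣP(Period 1)Q(Period 1) = 6×37 + 2×309 = 222 + 618 = 840
link = 877/840 = 1.044048
Chained index = 100 × 1.043478 × 1.044048 = 108.9441

108.94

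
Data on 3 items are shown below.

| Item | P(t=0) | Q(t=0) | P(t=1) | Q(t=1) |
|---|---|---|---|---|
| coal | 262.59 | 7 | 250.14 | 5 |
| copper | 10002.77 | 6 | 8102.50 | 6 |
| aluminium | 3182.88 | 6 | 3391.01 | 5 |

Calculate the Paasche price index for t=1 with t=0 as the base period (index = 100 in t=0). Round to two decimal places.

86.51

Paasche price index uses current-period quantities as weights.
ΣP(t=1)·Q(t=1) = 250.14×5 + 8102.50×6 + 3391.01×5 = 1250.7 + 48615 + 16955.05 = 66820.75
ΣP(t=0)·Q(t=1) = 262.59×5 + 10002.77×6 + 3182.88×5 = 1312.95 + 60016.62 + 15914.4 = 77243.97
Index = 66820.75 / 77243.97 × 100 = 86.5061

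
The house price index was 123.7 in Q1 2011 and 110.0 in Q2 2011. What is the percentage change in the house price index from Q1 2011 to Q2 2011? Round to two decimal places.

Change = (110.0 − 123.7) / 123.7 × 100
       = -13.7 / 123.7 × 100 = -11.0752%

-11.08%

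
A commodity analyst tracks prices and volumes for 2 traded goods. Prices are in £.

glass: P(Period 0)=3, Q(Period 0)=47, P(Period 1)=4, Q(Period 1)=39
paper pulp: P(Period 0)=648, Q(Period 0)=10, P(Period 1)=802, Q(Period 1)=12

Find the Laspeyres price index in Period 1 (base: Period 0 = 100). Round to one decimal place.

Laspeyres price index uses base-period quantities as weights.
ΣP(Period 1)·Q(Period 0) = 4×47 + 802×10 = 188 + 8020 = 8208
ΣP(Period 0)·Q(Period 0) = 3×47 + 648×10 = 141 + 6480 = 6621
Index = 8208 / 6621 × 100 = 123.9692

124.0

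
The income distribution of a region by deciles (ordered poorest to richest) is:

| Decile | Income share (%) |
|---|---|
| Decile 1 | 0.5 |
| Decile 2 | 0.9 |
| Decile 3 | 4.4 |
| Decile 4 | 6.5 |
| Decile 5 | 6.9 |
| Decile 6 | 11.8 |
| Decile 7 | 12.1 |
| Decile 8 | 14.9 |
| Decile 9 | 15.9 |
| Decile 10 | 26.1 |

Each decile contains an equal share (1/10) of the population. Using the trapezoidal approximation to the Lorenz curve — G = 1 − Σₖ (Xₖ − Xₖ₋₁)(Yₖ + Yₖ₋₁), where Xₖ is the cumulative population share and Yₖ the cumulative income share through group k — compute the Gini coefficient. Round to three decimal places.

Cumulative income shares Yₖ: 0.0050, 0.0140, 0.0580, 0.1230, 0.1920, 0.3100, 0.4310, 0.5800, 0.7390, 1.0000
Σ (Xₖ−Xₖ₋₁)(Yₖ+Yₖ₋₁) = (1/10)(0.0050+0.0000) + (1/10)(0.0140+0.0050) + (1/10)(0.0580+0.0140) + (1/10)(0.1230+0.0580) + (1/10)(0.1920+0.1230) + (1/10)(0.3100+0.1920) + (1/10)(0.4310+0.3100) + (1/10)(0.5800+0.4310) + (1/10)(0.7390+0.5800) + (1/10)(1.0000+0.7390)
  = 0.0005 + 0.0019 + 0.0072 + 0.0181 + 0.0315 + 0.0502 + 0.0741 + 0.1011 + 0.1319 + 0.1739 = 0.5904
G = 1 − 0.5904 = 0.4096

0.410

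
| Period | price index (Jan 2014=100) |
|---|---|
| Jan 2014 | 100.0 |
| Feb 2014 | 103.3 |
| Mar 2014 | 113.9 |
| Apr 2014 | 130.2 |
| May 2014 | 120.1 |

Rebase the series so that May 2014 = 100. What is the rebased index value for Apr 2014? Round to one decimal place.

108.4

Rebased(Apr 2014) = 130.2 / 120.1 × 100 = 108.4097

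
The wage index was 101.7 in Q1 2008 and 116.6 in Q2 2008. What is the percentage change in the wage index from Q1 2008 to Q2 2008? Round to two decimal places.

14.65%

Change = (116.6 − 101.7) / 101.7 × 100
       = 14.9 / 101.7 × 100 = 14.6509%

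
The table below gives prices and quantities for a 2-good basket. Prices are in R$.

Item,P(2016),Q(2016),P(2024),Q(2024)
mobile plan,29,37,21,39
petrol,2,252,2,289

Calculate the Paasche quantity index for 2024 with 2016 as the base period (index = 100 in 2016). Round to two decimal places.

Paasche quantity index uses current-period prices as weights.
ΣP(2024)·Q(2024) = 21×39 + 2×289 = 819 + 578 = 1397
ΣP(2024)·Q(2016) = 21×37 + 2×252 = 777 + 504 = 1281
Index = 1397 / 1281 × 100 = 109.0554

109.06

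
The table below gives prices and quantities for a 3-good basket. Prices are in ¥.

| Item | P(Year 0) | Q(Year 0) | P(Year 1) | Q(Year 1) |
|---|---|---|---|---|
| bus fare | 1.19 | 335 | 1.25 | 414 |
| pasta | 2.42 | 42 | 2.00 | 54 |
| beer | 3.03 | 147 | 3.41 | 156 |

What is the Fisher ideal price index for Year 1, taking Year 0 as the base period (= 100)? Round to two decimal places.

Laspeyres component (base-period weights):
ΣP(Year 1)Q(Year 0) = 1.25×335 + 2.00×42 + 3.41×147 = 418.75 + 84 + 501.27 = 1004.02
ΣP(Year 0)Q(Year 0) = 1.19×335 + 2.42×42 + 3.03×147 = 398.65 + 101.64 + 445.41 = 945.7
L = 1004.02 / 945.7 × 100 = 106.1669
Paasche component (current-period weights):
ΣP(Year 1)Q(Year 1) = 1.25×414 + 2.00×54 + 3.41×156 = 517.5 + 108 + 531.96 = 1157.46
ΣP(Year 0)Q(Year 1) = 1.19×414 + 2.42×54 + 3.03×156 = 492.66 + 130.68 + 472.68 = 1096.02
P = 1157.46 / 1096.02 × 100 = 105.6057
Fisher = √(L × P) = √(106.1669 × 105.6057) = 105.8859

105.89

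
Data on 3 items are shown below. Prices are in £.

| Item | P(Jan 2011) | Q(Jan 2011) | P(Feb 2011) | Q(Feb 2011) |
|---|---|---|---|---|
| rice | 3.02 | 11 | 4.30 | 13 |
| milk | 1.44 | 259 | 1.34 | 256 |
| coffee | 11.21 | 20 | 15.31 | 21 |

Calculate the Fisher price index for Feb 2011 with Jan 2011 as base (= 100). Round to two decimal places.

Laspeyres component (base-period weights):
ΣP(Feb 2011)Q(Jan 2011) = 4.30×11 + 1.34×259 + 15.31×20 = 47.3 + 347.06 + 306.2 = 700.56
ΣP(Jan 2011)Q(Jan 2011) = 3.02×11 + 1.44×259 + 11.21×20 = 33.22 + 372.96 + 224.2 = 630.38
L = 700.56 / 630.38 × 100 = 111.1330
Paasche component (current-period weights):
ΣP(Feb 2011)Q(Feb 2011) = 4.30×13 + 1.34×256 + 15.31×21 = 55.9 + 343.04 + 321.51 = 720.45
ΣP(Jan 2011)Q(Feb 2011) = 3.02×13 + 1.44×256 + 11.21×21 = 39.26 + 368.64 + 235.41 = 643.31
P = 720.45 / 643.31 × 100 = 111.9911
Fisher = √(L × P) = √(111.1330 × 111.9911) = 111.5612

111.56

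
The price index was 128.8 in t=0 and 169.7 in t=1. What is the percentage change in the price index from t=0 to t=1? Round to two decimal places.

31.75%

Change = (169.7 − 128.8) / 128.8 × 100
       = 40.9 / 128.8 × 100 = 31.7547%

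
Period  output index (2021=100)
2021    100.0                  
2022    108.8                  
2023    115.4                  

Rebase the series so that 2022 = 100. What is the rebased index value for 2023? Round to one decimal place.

Rebased(2023) = 115.4 / 108.8 × 100 = 106.0662

106.1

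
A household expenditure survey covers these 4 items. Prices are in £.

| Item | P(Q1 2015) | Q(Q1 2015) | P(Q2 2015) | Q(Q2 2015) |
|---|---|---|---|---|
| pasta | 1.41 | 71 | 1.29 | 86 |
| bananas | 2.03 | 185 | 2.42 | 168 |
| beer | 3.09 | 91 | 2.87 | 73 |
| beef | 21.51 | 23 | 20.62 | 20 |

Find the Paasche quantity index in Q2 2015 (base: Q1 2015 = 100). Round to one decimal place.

Paasche quantity index uses current-period prices as weights.
ΣP(Q2 2015)·Q(Q2 2015) = 1.29×86 + 2.42×168 + 2.87×73 + 20.62×20 = 110.94 + 406.56 + 209.51 + 412.4 = 1139.41
ΣP(Q2 2015)·Q(Q1 2015) = 1.29×71 + 2.42×185 + 2.87×91 + 20.62×23 = 91.59 + 447.7 + 261.17 + 474.26 = 1274.72
Index = 1139.41 / 1274.72 × 100 = 89.3851

89.4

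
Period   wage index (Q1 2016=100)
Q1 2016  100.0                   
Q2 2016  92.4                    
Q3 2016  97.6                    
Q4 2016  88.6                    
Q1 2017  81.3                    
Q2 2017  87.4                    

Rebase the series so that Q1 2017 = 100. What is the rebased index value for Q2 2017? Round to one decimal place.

Rebased(Q2 2017) = 87.4 / 81.3 × 100 = 107.5031

107.5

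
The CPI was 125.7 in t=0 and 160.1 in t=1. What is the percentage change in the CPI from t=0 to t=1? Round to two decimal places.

Change = (160.1 − 125.7) / 125.7 × 100
       = 34.4 / 125.7 × 100 = 27.3667%

27.37%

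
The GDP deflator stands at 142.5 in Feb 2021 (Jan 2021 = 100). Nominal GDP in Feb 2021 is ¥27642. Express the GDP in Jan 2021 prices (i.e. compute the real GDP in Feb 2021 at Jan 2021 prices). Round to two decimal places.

19397.89

Real = Nominal ÷ (Index/100) = 27642 ÷ (142.5/100)
     = 27642 ÷ 1.425 = 19397.8947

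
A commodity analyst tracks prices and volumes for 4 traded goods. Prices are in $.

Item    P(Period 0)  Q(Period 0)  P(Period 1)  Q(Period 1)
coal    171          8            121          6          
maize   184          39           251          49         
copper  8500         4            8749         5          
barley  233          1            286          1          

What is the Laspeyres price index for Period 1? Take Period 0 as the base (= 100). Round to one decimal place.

Laspeyres price index uses base-period quantities as weights.
ΣP(Period 1)·Q(Period 0) = 121×8 + 251×39 + 8749×4 + 286×1 = 968 + 9789 + 34996 + 286 = 46039
ΣP(Period 0)·Q(Period 0) = 171×8 + 184×39 + 8500×4 + 233×1 = 1368 + 7176 + 34000 + 233 = 42777
Index = 46039 / 42777 × 100 = 107.6256

107.6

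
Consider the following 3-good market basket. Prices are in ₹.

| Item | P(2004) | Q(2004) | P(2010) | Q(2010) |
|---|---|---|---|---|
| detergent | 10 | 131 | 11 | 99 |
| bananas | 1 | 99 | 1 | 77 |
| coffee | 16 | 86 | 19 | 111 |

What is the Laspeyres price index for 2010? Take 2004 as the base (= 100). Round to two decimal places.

113.97

Laspeyres price index uses base-period quantities as weights.
ΣP(2010)·Q(2004) = 11×131 + 1×99 + 19×86 = 1441 + 99 + 1634 = 3174
ΣP(2004)·Q(2004) = 10×131 + 1×99 + 16×86 = 1310 + 99 + 1376 = 2785
Index = 3174 / 2785 × 100 = 113.9677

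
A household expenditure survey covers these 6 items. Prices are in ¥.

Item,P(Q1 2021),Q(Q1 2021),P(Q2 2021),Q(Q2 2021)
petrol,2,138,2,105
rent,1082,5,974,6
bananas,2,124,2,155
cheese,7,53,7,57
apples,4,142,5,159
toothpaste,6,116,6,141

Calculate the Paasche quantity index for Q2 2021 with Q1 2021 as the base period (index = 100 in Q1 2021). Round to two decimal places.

Paasche quantity index uses current-period prices as weights.
ΣP(Q2 2021)·Q(Q2 2021) = 2×105 + 974×6 + 2×155 + 7×57 + 5×159 + 6×141 = 210 + 5844 + 310 + 399 + 795 + 846 = 8404
ΣP(Q2 2021)·Q(Q1 2021) = 2×138 + 974×5 + 2×124 + 7×53 + 5×142 + 6×116 = 276 + 4870 + 248 + 371 + 710 + 696 = 7171
Index = 8404 / 7171 × 100 = 117.1943

117.19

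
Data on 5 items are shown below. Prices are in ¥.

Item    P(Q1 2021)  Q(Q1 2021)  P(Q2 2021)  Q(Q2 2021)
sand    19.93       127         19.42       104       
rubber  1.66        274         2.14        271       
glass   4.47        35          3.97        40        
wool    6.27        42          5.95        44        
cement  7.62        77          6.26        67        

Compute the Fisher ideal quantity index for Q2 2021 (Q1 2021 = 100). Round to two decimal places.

Laspeyres component (base-period weights):
ΣP(Q1 2021)Q(Q2 2021) = 19.93×104 + 1.66×271 + 4.47×40 + 6.27×44 + 7.62×67 = 2072.72 + 449.86 + 178.8 + 275.88 + 510.54 = 3487.8
ΣP(Q1 2021)Q(Q1 2021) = 19.93×127 + 1.66×274 + 4.47×35 + 6.27×42 + 7.62×77 = 2531.11 + 454.84 + 156.45 + 263.34 + 586.74 = 3992.48
L = 3487.8 / 3992.48 × 100 = 87.3592
Paasche component (current-period weights):
ΣP(Q2 2021)Q(Q2 2021) = 19.42×104 + 2.14×271 + 3.97×40 + 5.95×44 + 6.26×67 = 2019.68 + 579.94 + 158.8 + 261.8 + 419.42 = 3439.64
ΣP(Q2 2021)Q(Q1 2021) = 19.42×127 + 2.14×274 + 3.97×35 + 5.95×42 + 6.26×77 = 2466.34 + 586.36 + 138.95 + 249.9 + 482.02 = 3923.57
P = 3439.64 / 3923.57 × 100 = 87.6661
Fisher = √(L × P) = √(87.3592 × 87.6661) = 87.5125

87.51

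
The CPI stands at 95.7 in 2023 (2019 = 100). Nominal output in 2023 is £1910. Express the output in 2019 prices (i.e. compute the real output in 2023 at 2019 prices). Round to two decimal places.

1995.82

Real = Nominal ÷ (Index/100) = 1910 ÷ (95.7/100)
     = 1910 ÷ 0.957 = 1995.8203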